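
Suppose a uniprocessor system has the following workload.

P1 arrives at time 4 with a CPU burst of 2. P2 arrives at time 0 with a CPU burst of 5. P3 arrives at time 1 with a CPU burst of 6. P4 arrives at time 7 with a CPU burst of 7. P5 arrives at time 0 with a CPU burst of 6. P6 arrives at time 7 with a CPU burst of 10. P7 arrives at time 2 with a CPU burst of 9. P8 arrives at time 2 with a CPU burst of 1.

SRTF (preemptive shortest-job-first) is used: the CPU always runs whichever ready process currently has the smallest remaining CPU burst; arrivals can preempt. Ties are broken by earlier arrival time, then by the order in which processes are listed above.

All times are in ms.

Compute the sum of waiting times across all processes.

91

Gantt: | P2 0-2 | P8 2-3 | P2 3-6 | P1 6-8 | P5 8-14 | P3 14-20 | P4 20-27 | P7 27-36 | P6 36-46 |
Completion: P1=8  P2=6  P3=20  P4=27  P5=14  P6=46  P7=36  P8=3
Turnaround (C−A): P1=4  P2=6  P3=19  P4=20  P5=14  P6=39  P7=34  P8=1
Waiting = turnaround − burst: P1=2, P2=1, P3=13, P4=13, P5=8, P6=29, P7=25, P8=0
Total waiting = 2 + 1 + 13 + 13 + 8 + 29 + 25 + 0 = 91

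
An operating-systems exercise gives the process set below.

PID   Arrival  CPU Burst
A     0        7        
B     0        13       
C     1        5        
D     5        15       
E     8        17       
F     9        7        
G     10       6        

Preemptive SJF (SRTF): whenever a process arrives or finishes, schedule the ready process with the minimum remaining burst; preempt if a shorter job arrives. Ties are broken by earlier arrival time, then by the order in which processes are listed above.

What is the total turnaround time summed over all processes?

Gantt: | A 0-1 | C 1-6 | A 6-12 | G 12-18 | F 18-25 | B 25-38 | D 38-53 | E 53-70 |
Completion: A=12  B=38  C=6  D=53  E=70  F=25  G=18
Turnaround (C−A): A=12  B=38  C=5  D=48  E=62  F=16  G=8
Turnaround = completion − arrival: A=12, B=38, C=5, D=48, E=62, F=16, G=8
Total turnaround = 12 + 38 + 5 + 48 + 62 + 16 + 8 = 189

189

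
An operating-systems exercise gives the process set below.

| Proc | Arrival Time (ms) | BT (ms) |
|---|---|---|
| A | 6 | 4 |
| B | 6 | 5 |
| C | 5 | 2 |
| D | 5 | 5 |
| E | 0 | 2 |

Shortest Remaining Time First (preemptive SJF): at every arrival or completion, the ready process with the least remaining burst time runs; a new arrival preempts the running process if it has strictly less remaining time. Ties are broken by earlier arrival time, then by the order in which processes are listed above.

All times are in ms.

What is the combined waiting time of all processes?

Schedule: | E 0-2 | idle 2-5 | C 5-7 | A 7-11 | D 11-16 | B 16-21 |
Completion: A=11  B=21  C=7  D=16  E=2
Turnaround (C−A): A=5  B=15  C=2  D=11  E=2
Waiting = turnaround − burst: A=1, B=10, C=0, D=6, E=0
Total waiting = 1 + 10 + 0 + 6 + 0 = 17

17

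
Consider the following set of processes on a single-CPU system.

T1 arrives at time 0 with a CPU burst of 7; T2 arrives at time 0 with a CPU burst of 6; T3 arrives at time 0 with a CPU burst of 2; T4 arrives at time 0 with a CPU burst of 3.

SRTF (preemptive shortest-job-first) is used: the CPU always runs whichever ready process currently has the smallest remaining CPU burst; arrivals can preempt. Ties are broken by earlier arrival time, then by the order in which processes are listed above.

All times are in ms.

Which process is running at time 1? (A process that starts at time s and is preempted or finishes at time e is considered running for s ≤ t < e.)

T3

Schedule: | T3 0-2 | T4 2-5 | T2 5-11 | T1 11-18 |
Completion: T1=18  T2=11  T3=2  T4=5
Turnaround (C−A): T1=18  T2=11  T3=2  T4=5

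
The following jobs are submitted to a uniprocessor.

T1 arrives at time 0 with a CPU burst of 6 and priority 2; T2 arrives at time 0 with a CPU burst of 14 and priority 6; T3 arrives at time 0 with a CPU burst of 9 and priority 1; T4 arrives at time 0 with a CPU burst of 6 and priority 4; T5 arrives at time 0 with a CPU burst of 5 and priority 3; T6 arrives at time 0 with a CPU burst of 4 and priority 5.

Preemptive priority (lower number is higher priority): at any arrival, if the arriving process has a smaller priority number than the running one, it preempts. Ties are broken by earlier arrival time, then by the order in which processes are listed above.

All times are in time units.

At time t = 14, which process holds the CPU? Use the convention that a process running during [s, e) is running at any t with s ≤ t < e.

T1

Gantt: | T3 0-9 | T1 9-15 | T5 15-20 | T4 20-26 | T6 26-30 | T2 30-44 |
Completion: T1=15  T2=44  T3=9  T4=26  T5=20  T6=30
Turnaround (C−A): T1=15  T2=44  T3=9  T4=26  T5=20  T6=30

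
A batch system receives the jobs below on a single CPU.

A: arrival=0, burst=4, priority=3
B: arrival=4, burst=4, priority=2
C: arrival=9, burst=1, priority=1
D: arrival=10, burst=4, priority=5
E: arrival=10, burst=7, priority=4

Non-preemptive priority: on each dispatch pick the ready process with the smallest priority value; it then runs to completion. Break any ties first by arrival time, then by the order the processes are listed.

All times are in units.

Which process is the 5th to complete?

Schedule: | A 0-4 | B 4-8 | idle 8-9 | C 9-10 | E 10-17 | D 17-21 |
Completion: A=4  B=8  C=10  D=21  E=17
Turnaround (C−A): A=4  B=4  C=1  D=11  E=7
Finish order: A → B → C → E → D

D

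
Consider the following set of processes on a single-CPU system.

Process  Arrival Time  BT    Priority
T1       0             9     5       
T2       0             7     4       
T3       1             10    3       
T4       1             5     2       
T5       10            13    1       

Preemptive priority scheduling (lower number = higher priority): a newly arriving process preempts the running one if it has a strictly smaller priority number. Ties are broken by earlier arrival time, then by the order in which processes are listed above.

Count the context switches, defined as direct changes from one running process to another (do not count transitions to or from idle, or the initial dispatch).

6

Timeline: | T2 0-1 | T4 1-6 | T3 6-10 | T5 10-23 | T3 23-29 | T2 29-35 | T1 35-44 |
Completion: T1=44  T2=35  T3=29  T4=6  T5=23
Turnaround (C−A): T1=44  T2=35  T3=28  T4=5  T5=13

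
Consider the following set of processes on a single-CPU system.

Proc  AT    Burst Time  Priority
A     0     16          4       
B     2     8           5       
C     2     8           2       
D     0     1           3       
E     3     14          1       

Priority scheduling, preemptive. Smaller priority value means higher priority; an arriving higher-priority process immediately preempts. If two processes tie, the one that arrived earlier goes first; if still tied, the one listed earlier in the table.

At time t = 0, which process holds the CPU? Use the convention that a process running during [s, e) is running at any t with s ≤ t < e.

Gantt: | D 0-1 | A 1-2 | C 2-3 | E 3-17 | C 17-24 | A 24-39 | B 39-47 |
Completion: A=39  B=47  C=24  D=1  E=17
Turnaround (C−A): A=39  B=45  C=22  D=1  E=14

D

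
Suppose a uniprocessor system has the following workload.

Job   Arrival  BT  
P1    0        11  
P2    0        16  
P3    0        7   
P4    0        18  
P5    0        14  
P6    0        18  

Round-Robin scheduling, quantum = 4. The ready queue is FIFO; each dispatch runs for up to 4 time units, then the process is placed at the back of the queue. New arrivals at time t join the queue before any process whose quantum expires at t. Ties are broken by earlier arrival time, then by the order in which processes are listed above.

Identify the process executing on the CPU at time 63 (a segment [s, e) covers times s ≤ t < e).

P6

Gantt: | P1 0-4 | P2 4-8 | P3 8-12 | P4 12-16 | P5 16-20 | P6 20-24 | P1 24-28 | P2 28-32 | P3 32-35 | P4 35-39 | P5 39-43 | P6 43-47 | P1 47-50 | P2 50-54 | P4 54-58 | P5 58-62 | P6 62-66 | P2 66-70 | P4 70-74 | P5 74-76 | P6 76-80 | P4 80-82 | P6 82-84 |
Completion: P1=50  P2=70  P3=35  P4=82  P5=76  P6=84
Turnaround (C−A): P1=50  P2=70  P3=35  P4=82  P5=76  P6=84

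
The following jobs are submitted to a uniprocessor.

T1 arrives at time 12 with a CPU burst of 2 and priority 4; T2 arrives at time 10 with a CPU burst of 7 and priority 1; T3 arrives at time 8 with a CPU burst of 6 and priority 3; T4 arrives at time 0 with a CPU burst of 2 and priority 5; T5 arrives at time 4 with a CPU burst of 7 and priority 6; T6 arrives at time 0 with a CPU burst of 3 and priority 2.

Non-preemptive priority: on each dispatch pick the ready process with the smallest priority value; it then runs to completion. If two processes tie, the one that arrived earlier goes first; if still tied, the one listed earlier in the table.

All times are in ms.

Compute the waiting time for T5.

1

Schedule: | T6 0-3 | T4 3-5 | T5 5-12 | T2 12-19 | T3 19-25 | T1 25-27 |
Completion: T1=27  T2=19  T3=25  T4=5  T5=12  T6=3
Waiting(T5) = turnaround − burst = 8 − 7 = 1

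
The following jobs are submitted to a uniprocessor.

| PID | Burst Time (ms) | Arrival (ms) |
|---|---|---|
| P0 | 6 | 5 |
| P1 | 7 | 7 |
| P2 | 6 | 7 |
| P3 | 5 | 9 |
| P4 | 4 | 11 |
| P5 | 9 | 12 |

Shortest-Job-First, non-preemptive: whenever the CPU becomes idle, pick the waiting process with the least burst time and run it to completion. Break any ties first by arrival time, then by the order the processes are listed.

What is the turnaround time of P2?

19

Gantt: | idle 0-5 | P0 5-11 | P4 11-15 | P3 15-20 | P2 20-26 | P1 26-33 | P5 33-42 |
Completion: P0=11  P1=33  P2=26  P3=20  P4=15  P5=42
Turnaround(P2) = completion − arrival = 26 − 7 = 19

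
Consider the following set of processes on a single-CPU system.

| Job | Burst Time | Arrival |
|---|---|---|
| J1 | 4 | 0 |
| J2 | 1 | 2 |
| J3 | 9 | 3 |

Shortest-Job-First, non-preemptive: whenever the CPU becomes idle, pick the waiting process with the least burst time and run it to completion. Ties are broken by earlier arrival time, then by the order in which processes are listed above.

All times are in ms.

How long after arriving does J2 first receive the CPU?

Timeline: | J1 0-4 | J2 4-5 | J3 5-14 |
Completion: J1=4  J2=5  J3=14
Turnaround (C−A): J1=4  J2=3  J3=11
Response(J2) = first start − arrival = 4 − 2 = 2

2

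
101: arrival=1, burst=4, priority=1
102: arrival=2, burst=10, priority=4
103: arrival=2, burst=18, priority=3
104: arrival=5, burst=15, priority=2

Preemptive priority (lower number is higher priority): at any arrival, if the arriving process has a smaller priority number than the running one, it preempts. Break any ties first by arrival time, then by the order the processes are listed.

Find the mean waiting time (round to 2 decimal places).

13.50

Schedule: | idle 0-1 | 101 1-5 | 104 5-20 | 103 20-38 | 102 38-48 |
Completion: 101=5  102=48  103=38  104=20
Turnaround (C−A): 101=4  102=46  103=36  104=15
Waiting times: 101=0, 102=36, 103=18, 104=0
Average waiting = (0+36+18+0) / 4 = 54/4 = 13.50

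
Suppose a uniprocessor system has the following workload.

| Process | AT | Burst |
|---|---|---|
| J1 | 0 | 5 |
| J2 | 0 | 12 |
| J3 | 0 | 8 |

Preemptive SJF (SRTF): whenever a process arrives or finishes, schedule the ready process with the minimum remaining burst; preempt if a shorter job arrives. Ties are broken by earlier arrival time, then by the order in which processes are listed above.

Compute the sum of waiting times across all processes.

Timeline: | J1 0-5 | J3 5-13 | J2 13-25 |
Completion: J1=5  J2=25  J3=13
Turnaround (C−A): J1=5  J2=25  J3=13
Waiting = turnaround − burst: J1=0, J2=13, J3=5
Total waiting = 0 + 13 + 5 = 18

18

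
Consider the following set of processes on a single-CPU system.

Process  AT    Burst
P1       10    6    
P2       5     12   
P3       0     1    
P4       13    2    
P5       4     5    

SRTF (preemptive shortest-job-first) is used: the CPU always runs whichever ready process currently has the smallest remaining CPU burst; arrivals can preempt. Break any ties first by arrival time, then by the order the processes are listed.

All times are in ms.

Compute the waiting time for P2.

12

Schedule: | P3 0-1 | idle 1-4 | P5 4-9 | P2 9-10 | P1 10-13 | P4 13-15 | P1 15-18 | P2 18-29 |
Completion: P1=18  P2=29  P3=1  P4=15  P5=9
Waiting(P2) = turnaround − burst = 24 − 12 = 12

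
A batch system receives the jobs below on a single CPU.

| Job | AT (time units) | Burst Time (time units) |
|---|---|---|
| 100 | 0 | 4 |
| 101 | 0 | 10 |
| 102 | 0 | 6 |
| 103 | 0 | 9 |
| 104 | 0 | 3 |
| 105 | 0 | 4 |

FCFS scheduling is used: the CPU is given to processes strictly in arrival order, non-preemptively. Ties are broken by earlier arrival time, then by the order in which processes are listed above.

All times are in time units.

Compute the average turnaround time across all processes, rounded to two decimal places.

Timeline: | 100 0-4 | 101 4-14 | 102 14-20 | 103 20-29 | 104 29-32 | 105 32-36 |
Completion: 100=4  101=14  102=20  103=29  104=32  105=36
Turnaround times: 100=4, 101=14, 102=20, 103=29, 104=32, 105=36
Average turnaround = (4+14+20+29+32+36) / 6 = 135/6 = 22.50

22.50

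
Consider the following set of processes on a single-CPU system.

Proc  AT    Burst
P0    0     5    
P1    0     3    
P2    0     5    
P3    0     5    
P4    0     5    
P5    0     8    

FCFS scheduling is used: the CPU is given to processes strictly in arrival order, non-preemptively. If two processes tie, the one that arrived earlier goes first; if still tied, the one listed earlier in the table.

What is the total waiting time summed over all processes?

Timeline: | P0 0-5 | P1 5-8 | P2 8-13 | P3 13-18 | P4 18-23 | P5 23-31 |
Completion: P0=5  P1=8  P2=13  P3=18  P4=23  P5=31
Waiting = turnaround − burst: P0=0, P1=5, P2=8, P3=13, P4=18, P5=23
Total waiting = 0 + 5 + 8 + 13 + 18 + 23 = 67

67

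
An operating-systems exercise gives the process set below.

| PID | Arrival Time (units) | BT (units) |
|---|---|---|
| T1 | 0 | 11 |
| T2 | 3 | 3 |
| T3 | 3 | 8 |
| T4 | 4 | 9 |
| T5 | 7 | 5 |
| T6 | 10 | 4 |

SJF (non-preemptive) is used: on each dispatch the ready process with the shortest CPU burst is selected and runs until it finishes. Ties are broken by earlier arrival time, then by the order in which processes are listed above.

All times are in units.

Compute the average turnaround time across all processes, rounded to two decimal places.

Schedule: | T1 0-11 | T2 11-14 | T6 14-18 | T5 18-23 | T3 23-31 | T4 31-40 |
Completion: T1=11  T2=14  T3=31  T4=40  T5=23  T6=18
Turnaround times: T1=11, T2=11, T3=28, T4=36, T5=16, T6=8
Average turnaround = (11+11+28+36+16+8) / 6 = 110/6 = 18.33

18.33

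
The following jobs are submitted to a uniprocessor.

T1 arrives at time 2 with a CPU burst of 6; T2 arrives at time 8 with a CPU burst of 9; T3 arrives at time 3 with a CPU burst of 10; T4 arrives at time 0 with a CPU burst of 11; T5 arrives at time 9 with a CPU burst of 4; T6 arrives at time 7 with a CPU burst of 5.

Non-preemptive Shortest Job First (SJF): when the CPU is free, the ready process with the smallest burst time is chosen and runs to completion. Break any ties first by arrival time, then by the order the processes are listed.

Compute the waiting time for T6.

8

Gantt: | T4 0-11 | T5 11-15 | T6 15-20 | T1 20-26 | T2 26-35 | T3 35-45 |
Completion: T1=26  T2=35  T3=45  T4=11  T5=15  T6=20
Waiting(T6) = turnaround − burst = 13 − 5 = 8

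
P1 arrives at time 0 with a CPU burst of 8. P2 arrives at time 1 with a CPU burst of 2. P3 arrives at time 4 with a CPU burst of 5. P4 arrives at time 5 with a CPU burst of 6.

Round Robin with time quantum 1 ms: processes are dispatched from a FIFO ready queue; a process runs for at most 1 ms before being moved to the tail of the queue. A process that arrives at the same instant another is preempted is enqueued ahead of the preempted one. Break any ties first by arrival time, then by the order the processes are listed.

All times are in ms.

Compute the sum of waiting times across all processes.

Gantt: | P1 0-1 | P2 1-2 | P1 2-3 | P2 3-4 | P1 4-5 | P3 5-6 | P4 6-7 | P1 7-8 | P3 8-9 | P4 9-10 | P1 10-11 | P3 11-12 | P4 12-13 | P1 13-14 | P3 14-15 | P4 15-16 | P1 16-17 | P3 17-18 | P4 18-19 | P1 19-20 | P4 20-21 |
Completion: P1=20  P2=4  P3=18  P4=21
Turnaround (C−A): P1=20  P2=3  P3=14  P4=16
Waiting = turnaround − burst: P1=12, P2=1, P3=9, P4=10
Total waiting = 12 + 1 + 9 + 10 = 32

32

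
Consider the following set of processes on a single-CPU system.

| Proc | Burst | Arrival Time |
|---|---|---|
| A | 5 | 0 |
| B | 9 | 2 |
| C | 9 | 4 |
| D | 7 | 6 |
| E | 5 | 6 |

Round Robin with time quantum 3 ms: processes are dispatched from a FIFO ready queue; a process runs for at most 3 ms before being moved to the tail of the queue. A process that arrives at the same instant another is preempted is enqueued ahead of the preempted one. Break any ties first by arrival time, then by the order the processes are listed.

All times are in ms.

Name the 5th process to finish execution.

D

Schedule: | A 0-3 | B 3-6 | A 6-8 | C 8-11 | D 11-14 | E 14-17 | B 17-20 | C 20-23 | D 23-26 | E 26-28 | B 28-31 | C 31-34 | D 34-35 |
Completion: A=8  B=31  C=34  D=35  E=28
Turnaround (C−A): A=8  B=29  C=30  D=29  E=22
Finish order: A → E → B → C → D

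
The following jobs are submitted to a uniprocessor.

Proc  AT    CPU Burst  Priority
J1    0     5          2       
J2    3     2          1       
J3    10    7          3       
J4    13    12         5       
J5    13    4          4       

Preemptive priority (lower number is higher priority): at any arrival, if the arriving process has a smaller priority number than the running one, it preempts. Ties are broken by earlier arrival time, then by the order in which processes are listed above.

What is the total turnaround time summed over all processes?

Timeline: | J1 0-3 | J2 3-5 | J1 5-7 | idle 7-10 | J3 10-17 | J5 17-21 | J4 21-33 |
Completion: J1=7  J2=5  J3=17  J4=33  J5=21
Turnaround (C−A): J1=7  J2=2  J3=7  J4=20  J5=8
Turnaround = completion − arrival: J1=7, J2=2, J3=7, J4=20, J5=8
Total turnaround = 7 + 2 + 7 + 20 + 8 = 44

44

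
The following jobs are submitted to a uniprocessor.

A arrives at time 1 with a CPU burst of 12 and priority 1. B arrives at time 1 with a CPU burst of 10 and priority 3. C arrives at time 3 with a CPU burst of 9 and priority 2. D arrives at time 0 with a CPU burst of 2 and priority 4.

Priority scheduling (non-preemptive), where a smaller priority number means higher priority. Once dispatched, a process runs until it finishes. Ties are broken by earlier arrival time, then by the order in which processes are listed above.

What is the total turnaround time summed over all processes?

67

Schedule: | D 0-2 | A 2-14 | C 14-23 | B 23-33 |
Completion: A=14  B=33  C=23  D=2
Turnaround = completion − arrival: A=13, B=32, C=20, D=2
Total turnaround = 13 + 32 + 20 + 2 = 67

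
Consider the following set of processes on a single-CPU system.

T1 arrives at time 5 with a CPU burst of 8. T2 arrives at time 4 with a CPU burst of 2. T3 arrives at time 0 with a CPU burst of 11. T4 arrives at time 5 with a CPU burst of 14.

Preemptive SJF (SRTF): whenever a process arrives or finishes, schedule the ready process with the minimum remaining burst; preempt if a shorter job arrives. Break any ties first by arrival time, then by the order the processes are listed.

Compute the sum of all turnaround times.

Gantt: | T3 0-4 | T2 4-6 | T3 6-13 | T1 13-21 | T4 21-35 |
Completion: T1=21  T2=6  T3=13  T4=35
Turnaround (C−A): T1=16  T2=2  T3=13  T4=30
Turnaround = completion − arrival: T1=16, T2=2, T3=13, T4=30
Total turnaround = 16 + 2 + 13 + 30 = 61

61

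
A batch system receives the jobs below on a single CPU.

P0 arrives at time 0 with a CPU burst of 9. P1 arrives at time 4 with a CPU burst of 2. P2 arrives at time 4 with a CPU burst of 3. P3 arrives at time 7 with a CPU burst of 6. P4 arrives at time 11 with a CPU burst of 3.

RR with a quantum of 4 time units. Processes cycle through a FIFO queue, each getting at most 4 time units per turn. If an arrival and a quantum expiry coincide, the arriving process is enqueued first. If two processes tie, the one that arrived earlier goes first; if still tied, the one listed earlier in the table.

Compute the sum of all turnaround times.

53

Timeline: | P0 0-4 | P1 4-6 | P2 6-9 | P0 9-13 | P3 13-17 | P4 17-20 | P0 20-21 | P3 21-23 |
Completion: P0=21  P1=6  P2=9  P3=23  P4=20
Turnaround = completion − arrival: P0=21, P1=2, P2=5, P3=16, P4=9
Total turnaround = 21 + 2 + 5 + 16 + 9 = 53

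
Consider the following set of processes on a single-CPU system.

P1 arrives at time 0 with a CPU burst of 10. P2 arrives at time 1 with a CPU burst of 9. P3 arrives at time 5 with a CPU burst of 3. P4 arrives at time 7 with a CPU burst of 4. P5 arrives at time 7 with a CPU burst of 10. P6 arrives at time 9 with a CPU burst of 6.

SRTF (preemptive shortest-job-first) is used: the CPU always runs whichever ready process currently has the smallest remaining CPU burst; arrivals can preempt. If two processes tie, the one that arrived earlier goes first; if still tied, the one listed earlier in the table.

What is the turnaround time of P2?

Timeline: | P1 0-5 | P3 5-8 | P4 8-12 | P1 12-17 | P6 17-23 | P2 23-32 | P5 32-42 |
Completion: P1=17  P2=32  P3=8  P4=12  P5=42  P6=23
Turnaround(P2) = completion − arrival = 32 − 1 = 31

31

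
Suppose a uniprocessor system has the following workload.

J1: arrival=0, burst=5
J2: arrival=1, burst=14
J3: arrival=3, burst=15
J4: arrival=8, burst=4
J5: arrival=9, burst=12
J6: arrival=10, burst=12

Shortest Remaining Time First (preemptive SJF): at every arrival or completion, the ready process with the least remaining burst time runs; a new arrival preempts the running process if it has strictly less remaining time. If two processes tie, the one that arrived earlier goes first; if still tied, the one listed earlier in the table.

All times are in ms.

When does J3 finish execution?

62

Schedule: | J1 0-5 | J2 5-8 | J4 8-12 | J2 12-23 | J5 23-35 | J6 35-47 | J3 47-62 |
Completion: J1=5  J2=23  J3=62  J4=12  J5=35  J6=47
Turnaround (C−A): J1=5  J2=22  J3=59  J4=4  J5=26  J6=37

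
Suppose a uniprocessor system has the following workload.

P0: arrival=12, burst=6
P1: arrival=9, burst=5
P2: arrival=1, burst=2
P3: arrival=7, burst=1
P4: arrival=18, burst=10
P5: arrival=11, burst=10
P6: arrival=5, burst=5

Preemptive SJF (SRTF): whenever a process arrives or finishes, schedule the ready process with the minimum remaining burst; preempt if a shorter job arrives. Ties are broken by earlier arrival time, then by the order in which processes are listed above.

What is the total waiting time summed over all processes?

Timeline: | idle 0-1 | P2 1-3 | idle 3-5 | P6 5-7 | P3 7-8 | P6 8-11 | P1 11-16 | P0 16-22 | P5 22-32 | P4 32-42 |
Completion: P0=22  P1=16  P2=3  P3=8  P4=42  P5=32  P6=11
Waiting = turnaround − burst: P0=4, P1=2, P2=0, P3=0, P4=14, P5=11, P6=1
Total waiting = 4 + 2 + 0 + 0 + 14 + 11 + 1 = 32

32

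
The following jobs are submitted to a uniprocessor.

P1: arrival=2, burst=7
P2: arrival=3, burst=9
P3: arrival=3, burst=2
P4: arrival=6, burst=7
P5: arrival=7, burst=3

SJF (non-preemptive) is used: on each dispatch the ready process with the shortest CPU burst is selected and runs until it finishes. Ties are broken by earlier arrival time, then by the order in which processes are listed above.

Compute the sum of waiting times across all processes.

36

Timeline: | idle 0-2 | P1 2-9 | P3 9-11 | P5 11-14 | P4 14-21 | P2 21-30 |
Completion: P1=9  P2=30  P3=11  P4=21  P5=14
Turnaround (C−A): P1=7  P2=27  P3=8  P4=15  P5=7
Waiting = turnaround − burst: P1=0, P2=18, P3=6, P4=8, P5=4
Total waiting = 0 + 18 + 6 + 8 + 4 = 36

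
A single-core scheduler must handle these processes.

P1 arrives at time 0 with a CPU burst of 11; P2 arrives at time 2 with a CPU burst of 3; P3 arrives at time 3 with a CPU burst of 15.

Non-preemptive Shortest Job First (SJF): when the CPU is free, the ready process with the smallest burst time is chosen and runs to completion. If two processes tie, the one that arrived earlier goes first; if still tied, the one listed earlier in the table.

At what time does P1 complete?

11

Gantt: | P1 0-11 | P2 11-14 | P3 14-29 |
Completion: P1=11  P2=14  P3=29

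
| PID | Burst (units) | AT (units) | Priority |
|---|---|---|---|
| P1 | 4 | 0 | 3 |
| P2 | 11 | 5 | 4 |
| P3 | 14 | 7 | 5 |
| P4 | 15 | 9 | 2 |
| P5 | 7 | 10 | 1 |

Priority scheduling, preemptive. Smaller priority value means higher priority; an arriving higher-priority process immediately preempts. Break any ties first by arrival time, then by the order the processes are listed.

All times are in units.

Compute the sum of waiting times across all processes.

Gantt: | P1 0-4 | idle 4-5 | P2 5-9 | P4 9-10 | P5 10-17 | P4 17-31 | P2 31-38 | P3 38-52 |
Completion: P1=4  P2=38  P3=52  P4=31  P5=17
Waiting = turnaround − burst: P1=0, P2=22, P3=31, P4=7, P5=0
Total waiting = 0 + 22 + 31 + 7 + 0 = 60

60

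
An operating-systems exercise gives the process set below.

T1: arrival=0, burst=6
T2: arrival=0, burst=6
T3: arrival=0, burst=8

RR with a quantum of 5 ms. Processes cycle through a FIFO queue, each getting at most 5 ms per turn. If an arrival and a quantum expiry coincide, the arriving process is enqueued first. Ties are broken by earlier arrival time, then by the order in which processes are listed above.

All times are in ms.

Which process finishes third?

T3

Schedule: | T1 0-5 | T2 5-10 | T3 10-15 | T1 15-16 | T2 16-17 | T3 17-20 |
Completion: T1=16  T2=17  T3=20
Finish order: T1 → T2 → T3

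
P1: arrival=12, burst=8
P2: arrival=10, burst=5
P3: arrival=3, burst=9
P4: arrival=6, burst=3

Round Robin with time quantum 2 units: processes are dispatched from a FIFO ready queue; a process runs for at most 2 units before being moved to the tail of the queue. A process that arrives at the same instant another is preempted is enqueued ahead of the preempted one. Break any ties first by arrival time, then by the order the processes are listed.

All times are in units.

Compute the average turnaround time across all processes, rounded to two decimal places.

13.50

Schedule: | idle 0-3 | P3 3-7 | P4 7-9 | P3 9-11 | P4 11-12 | P2 12-14 | P3 14-16 | P1 16-18 | P2 18-20 | P3 20-21 | P1 21-23 | P2 23-24 | P1 24-28 |
Completion: P1=28  P2=24  P3=21  P4=12
Turnaround (C−A): P1=16  P2=14  P3=18  P4=6
Turnaround times: P1=16, P2=14, P3=18, P4=6
Average turnaround = (16+14+18+6) / 4 = 54/4 = 13.50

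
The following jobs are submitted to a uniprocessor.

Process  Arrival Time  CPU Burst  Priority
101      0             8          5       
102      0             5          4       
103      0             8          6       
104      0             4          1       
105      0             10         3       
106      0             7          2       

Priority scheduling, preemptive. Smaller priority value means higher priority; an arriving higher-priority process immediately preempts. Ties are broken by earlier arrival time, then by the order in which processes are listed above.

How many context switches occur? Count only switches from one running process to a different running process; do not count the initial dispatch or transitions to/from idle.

5

Gantt: | 104 0-4 | 106 4-11 | 105 11-21 | 102 21-26 | 101 26-34 | 103 34-42 |
Completion: 101=34  102=26  103=42  104=4  105=21  106=11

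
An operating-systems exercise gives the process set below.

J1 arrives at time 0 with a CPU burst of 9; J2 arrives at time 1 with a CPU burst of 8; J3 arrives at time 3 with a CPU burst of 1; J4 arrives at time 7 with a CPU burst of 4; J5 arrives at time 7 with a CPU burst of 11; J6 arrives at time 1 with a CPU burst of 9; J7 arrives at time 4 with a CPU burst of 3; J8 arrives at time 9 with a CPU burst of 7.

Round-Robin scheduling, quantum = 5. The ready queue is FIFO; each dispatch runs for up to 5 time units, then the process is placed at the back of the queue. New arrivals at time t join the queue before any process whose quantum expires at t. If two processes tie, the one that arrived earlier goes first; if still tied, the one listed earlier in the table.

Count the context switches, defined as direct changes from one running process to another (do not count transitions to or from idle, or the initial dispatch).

13

Timeline: | J1 0-5 | J2 5-10 | J6 10-15 | J3 15-16 | J7 16-19 | J1 19-23 | J4 23-27 | J5 27-32 | J8 32-37 | J2 37-40 | J6 40-44 | J5 44-49 | J8 49-51 | J5 51-52 |
Completion: J1=23  J2=40  J3=16  J4=27  J5=52  J6=44  J7=19  J8=51
Turnaround (C−A): J1=23  J2=39  J3=13  J4=20  J5=45  J6=43  J7=15  J8=42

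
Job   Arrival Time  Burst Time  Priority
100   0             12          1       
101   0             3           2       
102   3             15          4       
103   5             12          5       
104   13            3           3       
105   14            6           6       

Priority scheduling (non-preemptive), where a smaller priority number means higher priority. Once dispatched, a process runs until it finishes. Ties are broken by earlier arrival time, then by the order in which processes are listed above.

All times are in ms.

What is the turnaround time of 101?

15

Gantt: | 100 0-12 | 101 12-15 | 104 15-18 | 102 18-33 | 103 33-45 | 105 45-51 |
Completion: 100=12  101=15  102=33  103=45  104=18  105=51
Turnaround (C−A): 100=12  101=15  102=30  103=40  104=5  105=37
Turnaround(101) = completion − arrival = 15 − 0 = 15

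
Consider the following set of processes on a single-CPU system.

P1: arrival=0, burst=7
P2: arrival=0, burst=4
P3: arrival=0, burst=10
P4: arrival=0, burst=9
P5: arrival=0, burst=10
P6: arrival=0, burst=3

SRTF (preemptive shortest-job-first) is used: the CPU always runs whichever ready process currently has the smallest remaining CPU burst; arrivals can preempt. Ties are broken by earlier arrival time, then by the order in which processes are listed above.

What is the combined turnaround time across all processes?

123

Gantt: | P6 0-3 | P2 3-7 | P1 7-14 | P4 14-23 | P3 23-33 | P5 33-43 |
Completion: P1=14  P2=7  P3=33  P4=23  P5=43  P6=3
Turnaround = completion − arrival: P1=14, P2=7, P3=33, P4=23, P5=43, P6=3
Total turnaround = 14 + 7 + 33 + 23 + 43 + 3 = 123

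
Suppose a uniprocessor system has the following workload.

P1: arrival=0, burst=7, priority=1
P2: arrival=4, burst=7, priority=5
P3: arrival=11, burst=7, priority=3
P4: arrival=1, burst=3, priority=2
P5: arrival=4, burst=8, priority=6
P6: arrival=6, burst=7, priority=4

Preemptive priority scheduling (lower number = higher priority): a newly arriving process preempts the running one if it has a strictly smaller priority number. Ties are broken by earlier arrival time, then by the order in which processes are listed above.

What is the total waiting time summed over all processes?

64

Timeline: | P1 0-7 | P4 7-10 | P6 10-11 | P3 11-18 | P6 18-24 | P2 24-31 | P5 31-39 |
Completion: P1=7  P2=31  P3=18  P4=10  P5=39  P6=24
Turnaround (C−A): P1=7  P2=27  P3=7  P4=9  P5=35  P6=18
Waiting = turnaround − burst: P1=0, P2=20, P3=0, P4=6, P5=27, P6=11
Total waiting = 0 + 20 + 0 + 6 + 27 + 11 = 64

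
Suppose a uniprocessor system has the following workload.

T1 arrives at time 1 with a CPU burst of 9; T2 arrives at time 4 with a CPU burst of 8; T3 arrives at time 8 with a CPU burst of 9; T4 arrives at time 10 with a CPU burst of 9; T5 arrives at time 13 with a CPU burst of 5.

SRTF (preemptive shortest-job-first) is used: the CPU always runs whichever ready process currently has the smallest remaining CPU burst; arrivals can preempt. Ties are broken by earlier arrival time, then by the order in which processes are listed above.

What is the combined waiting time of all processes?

48

Schedule: | idle 0-1 | T1 1-10 | T2 10-18 | T5 18-23 | T3 23-32 | T4 32-41 |
Completion: T1=10  T2=18  T3=32  T4=41  T5=23
Waiting = turnaround − burst: T1=0, T2=6, T3=15, T4=22, T5=5
Total waiting = 0 + 6 + 15 + 22 + 5 = 48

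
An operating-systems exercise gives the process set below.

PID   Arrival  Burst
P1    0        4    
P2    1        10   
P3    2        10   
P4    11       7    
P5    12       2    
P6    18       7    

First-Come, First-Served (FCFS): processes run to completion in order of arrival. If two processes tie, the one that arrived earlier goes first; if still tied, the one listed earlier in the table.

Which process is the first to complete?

Schedule: | P1 0-4 | P2 4-14 | P3 14-24 | P4 24-31 | P5 31-33 | P6 33-40 |
Completion: P1=4  P2=14  P3=24  P4=31  P5=33  P6=40
Turnaround (C−A): P1=4  P2=13  P3=22  P4=20  P5=21  P6=22
Finish order: P1 → P2 → P3 → P4 → P5 → P6

P1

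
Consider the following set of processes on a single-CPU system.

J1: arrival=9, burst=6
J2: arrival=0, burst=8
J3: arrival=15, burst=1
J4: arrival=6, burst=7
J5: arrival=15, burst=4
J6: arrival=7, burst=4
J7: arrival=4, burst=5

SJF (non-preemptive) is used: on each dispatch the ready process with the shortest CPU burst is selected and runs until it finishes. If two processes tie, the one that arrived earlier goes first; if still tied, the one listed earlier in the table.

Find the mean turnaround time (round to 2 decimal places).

Schedule: | J2 0-8 | J6 8-12 | J7 12-17 | J3 17-18 | J5 18-22 | J1 22-28 | J4 28-35 |
Completion: J1=28  J2=8  J3=18  J4=35  J5=22  J6=12  J7=17
Turnaround times: J1=19, J2=8, J3=3, J4=29, J5=7, J6=5, J7=13
Average turnaround = (19+8+3+29+7+5+13) / 7 = 84/7 = 12.00

12.00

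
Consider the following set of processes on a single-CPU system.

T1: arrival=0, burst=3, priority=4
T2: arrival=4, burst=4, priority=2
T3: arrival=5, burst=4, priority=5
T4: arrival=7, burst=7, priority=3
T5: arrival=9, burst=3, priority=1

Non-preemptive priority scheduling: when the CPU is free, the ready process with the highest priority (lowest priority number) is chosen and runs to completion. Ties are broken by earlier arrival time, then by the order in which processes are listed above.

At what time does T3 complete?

Schedule: | T1 0-3 | idle 3-4 | T2 4-8 | T4 8-15 | T5 15-18 | T3 18-22 |
Completion: T1=3  T2=8  T3=22  T4=15  T5=18
Turnaround (C−A): T1=3  T2=4  T3=17  T4=8  T5=9

22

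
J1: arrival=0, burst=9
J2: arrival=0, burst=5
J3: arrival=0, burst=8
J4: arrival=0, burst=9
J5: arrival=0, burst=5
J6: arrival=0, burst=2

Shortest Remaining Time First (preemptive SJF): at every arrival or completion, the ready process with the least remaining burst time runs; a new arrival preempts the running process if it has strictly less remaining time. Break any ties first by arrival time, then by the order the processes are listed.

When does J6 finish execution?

2

Gantt: | J6 0-2 | J2 2-7 | J5 7-12 | J3 12-20 | J1 20-29 | J4 29-38 |
Completion: J1=29  J2=7  J3=20  J4=38  J5=12  J6=2
Turnaround (C−A): J1=29  J2=7  J3=20  J4=38  J5=12  J6=2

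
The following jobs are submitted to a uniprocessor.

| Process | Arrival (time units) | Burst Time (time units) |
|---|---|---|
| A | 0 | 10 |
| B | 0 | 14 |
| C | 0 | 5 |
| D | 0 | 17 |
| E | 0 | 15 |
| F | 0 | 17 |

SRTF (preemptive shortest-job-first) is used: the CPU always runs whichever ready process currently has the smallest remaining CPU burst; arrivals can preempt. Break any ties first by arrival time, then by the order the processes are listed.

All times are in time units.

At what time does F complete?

Schedule: | C 0-5 | A 5-15 | B 15-29 | E 29-44 | D 44-61 | F 61-78 |
Completion: A=15  B=29  C=5  D=61  E=44  F=78

78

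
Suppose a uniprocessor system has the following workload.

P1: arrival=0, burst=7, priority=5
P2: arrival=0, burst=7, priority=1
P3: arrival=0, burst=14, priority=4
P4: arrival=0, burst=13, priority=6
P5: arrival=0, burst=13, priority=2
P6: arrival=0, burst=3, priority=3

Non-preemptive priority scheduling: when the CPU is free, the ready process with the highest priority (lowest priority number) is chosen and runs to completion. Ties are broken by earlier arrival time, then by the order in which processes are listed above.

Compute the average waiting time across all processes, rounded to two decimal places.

21.83

Gantt: | P2 0-7 | P5 7-20 | P6 20-23 | P3 23-37 | P1 37-44 | P4 44-57 |
Completion: P1=44  P2=7  P3=37  P4=57  P5=20  P6=23
Waiting times: P1=37, P2=0, P3=23, P4=44, P5=7, P6=20
Average waiting = (37+0+23+44+7+20) / 6 = 131/6 = 21.83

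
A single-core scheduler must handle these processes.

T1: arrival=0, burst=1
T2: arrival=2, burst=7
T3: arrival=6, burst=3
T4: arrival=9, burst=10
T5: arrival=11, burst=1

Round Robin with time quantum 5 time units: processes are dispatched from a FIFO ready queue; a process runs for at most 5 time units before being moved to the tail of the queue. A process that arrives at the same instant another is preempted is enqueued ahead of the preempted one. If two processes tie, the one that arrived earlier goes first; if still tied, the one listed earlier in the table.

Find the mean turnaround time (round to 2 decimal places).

7.20

Gantt: | T1 0-1 | idle 1-2 | T2 2-7 | T3 7-10 | T2 10-12 | T4 12-17 | T5 17-18 | T4 18-23 |
Completion: T1=1  T2=12  T3=10  T4=23  T5=18
Turnaround (C−A): T1=1  T2=10  T3=4  T4=14  T5=7
Turnaround times: T1=1, T2=10, T3=4, T4=14, T5=7
Average turnaround = (1+10+4+14+7) / 5 = 36/5 = 7.20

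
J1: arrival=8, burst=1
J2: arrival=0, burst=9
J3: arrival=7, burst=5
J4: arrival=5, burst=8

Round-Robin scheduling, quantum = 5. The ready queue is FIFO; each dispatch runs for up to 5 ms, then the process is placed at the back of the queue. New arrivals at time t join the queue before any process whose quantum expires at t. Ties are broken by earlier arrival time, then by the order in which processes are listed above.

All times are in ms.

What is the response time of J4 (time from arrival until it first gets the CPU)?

Gantt: | J2 0-5 | J4 5-10 | J2 10-14 | J3 14-19 | J1 19-20 | J4 20-23 |
Completion: J1=20  J2=14  J3=19  J4=23
Response(J4) = first start − arrival = 5 − 5 = 0

0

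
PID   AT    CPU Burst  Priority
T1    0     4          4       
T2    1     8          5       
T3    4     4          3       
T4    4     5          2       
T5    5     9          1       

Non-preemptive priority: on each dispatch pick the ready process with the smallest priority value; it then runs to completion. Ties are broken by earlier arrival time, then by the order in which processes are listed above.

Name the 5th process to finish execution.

T2

Timeline: | T1 0-4 | T4 4-9 | T5 9-18 | T3 18-22 | T2 22-30 |
Completion: T1=4  T2=30  T3=22  T4=9  T5=18
Finish order: T1 → T4 → T5 → T3 → T2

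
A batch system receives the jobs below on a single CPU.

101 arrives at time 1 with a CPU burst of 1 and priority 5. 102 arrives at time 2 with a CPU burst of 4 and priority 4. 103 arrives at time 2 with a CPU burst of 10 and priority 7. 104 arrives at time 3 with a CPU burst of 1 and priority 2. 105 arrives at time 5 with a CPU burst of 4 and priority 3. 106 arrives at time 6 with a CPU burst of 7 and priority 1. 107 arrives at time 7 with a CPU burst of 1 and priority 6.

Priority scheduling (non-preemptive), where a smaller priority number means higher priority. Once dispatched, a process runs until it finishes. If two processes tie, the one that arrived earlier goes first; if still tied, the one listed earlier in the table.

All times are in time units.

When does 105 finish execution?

Schedule: | idle 0-1 | 101 1-2 | 102 2-6 | 106 6-13 | 104 13-14 | 105 14-18 | 107 18-19 | 103 19-29 |
Completion: 101=2  102=6  103=29  104=14  105=18  106=13  107=19
Turnaround (C−A): 101=1  102=4  103=27  104=11  105=13  106=7  107=12

18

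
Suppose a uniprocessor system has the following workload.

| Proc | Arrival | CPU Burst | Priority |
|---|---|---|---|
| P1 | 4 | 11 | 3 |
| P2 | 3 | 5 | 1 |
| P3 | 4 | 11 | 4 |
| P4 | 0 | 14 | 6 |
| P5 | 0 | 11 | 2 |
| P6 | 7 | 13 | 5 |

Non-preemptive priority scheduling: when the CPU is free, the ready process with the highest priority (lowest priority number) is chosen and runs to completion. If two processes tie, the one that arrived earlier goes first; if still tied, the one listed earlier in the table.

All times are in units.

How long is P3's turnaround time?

34

Gantt: | P5 0-11 | P2 11-16 | P1 16-27 | P3 27-38 | P6 38-51 | P4 51-65 |
Completion: P1=27  P2=16  P3=38  P4=65  P5=11  P6=51
Turnaround(P3) = completion − arrival = 38 − 4 = 34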